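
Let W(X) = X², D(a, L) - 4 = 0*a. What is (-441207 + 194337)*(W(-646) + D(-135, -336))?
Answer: -103023788400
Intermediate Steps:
D(a, L) = 4 (D(a, L) = 4 + 0*a = 4 + 0 = 4)
(-441207 + 194337)*(W(-646) + D(-135, -336)) = (-441207 + 194337)*((-646)² + 4) = -246870*(417316 + 4) = -246870*417320 = -103023788400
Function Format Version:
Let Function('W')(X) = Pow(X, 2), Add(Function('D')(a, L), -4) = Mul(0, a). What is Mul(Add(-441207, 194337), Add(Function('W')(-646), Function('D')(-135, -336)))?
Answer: -103023788400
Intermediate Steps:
Function('D')(a, L) = 4 (Function('D')(a, L) = Add(4, Mul(0, a)) = Add(4, 0) = 4)
Mul(Add(-441207, 194337), Add(Function('W')(-646), Function('D')(-135, -336))) = Mul(Add(-441207, 194337), Add(Pow(-646, 2), 4)) = Mul(-246870, Add(417316, 4)) = Mul(-246870, 417320) = -103023788400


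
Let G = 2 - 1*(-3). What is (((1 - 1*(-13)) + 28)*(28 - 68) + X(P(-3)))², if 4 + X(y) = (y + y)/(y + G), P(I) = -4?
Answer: 2862864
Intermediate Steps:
G = 5 (G = 2 + 3 = 5)
X(y) = -4 + 2*y/(5 + y) (X(y) = -4 + (y + y)/(y + 5) = -4 + (2*y)/(5 + y) = -4 + 2*y/(5 + y))
(((1 - 1*(-13)) + 28)*(28 - 68) + X(P(-3)))² = (((1 - 1*(-13)) + 28)*(28 - 68) + 2*(-10 - 1*(-4))/(5 - 4))² = (((1 + 13) + 28)*(-40) + 2*(-10 + 4)/1)² = ((14 + 28)*(-40) + 2*1*(-6))² = (42*(-40) - 12)² = (-1680 - 12)² = (-1692)² = 2862864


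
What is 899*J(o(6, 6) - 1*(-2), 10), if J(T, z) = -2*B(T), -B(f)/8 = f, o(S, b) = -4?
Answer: -28768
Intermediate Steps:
B(f) = -8*f
J(T, z) = 16*T (J(T, z) = -(-16)*T = 16*T)
899*J(o(6, 6) - 1*(-2), 10) = 899*(16*(-4 - 1*(-2))) = 899*(16*(-4 + 2)) = 899*(16*(-2)) = 899*(-32) = -28768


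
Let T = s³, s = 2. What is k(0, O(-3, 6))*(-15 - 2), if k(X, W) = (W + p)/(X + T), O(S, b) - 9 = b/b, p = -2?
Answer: -17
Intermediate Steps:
T = 8 (T = 2³ = 8)
O(S, b) = 10 (O(S, b) = 9 + b/b = 9 + 1 = 10)
k(X, W) = (-2 + W)/(8 + X) (k(X, W) = (W - 2)/(X + 8) = (-2 + W)/(8 + X))
k(0, O(-3, 6))*(-15 - 2) = ((-2 + 10)/(8 + 0))*(-15 - 2) = (8/8)*(-17) = ((⅛)*8)*(-17) = 1*(-17) = -17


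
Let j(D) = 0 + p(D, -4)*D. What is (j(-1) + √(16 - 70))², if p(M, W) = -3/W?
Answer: -855/16 - 9*I*√6/2 ≈ -53.438 - 11.023*I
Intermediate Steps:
j(D) = 3*D/4 (j(D) = 0 + (-3/(-4))*D = 0 + (-3*(-¼))*D = 0 + 3*D/4 = 3*D/4)
(j(-1) + √(16 - 70))² = ((¾)*(-1) + √(16 - 70))² = (-¾ + √(-54))² = (-¾ + 3*I*√6)²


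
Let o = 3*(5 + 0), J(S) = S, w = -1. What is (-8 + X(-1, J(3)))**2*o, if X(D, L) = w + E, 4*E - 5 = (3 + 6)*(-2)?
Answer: 36015/16 ≈ 2250.9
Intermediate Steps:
E = -13/4 (E = 5/4 + ((3 + 6)*(-2))/4 = 5/4 + (9*(-2))/4 = 5/4 + (1/4)*(-18) = 5/4 - 9/2 = -13/4 ≈ -3.2500)
X(D, L) = -17/4 (X(D, L) = -1 - 13/4 = -17/4)
o = 15 (o = 3*5 = 15)
(-8 + X(-1, J(3)))**2*o = (-8 - 17/4)**2*15 = (-49/4)**2*15 = (2401/16)*15 = 36015/16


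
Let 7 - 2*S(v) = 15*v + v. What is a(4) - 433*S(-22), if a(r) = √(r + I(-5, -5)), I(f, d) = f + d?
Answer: -155447/2 + I*√6 ≈ -77724.0 + 2.4495*I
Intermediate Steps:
I(f, d) = d + f
a(r) = √(-10 + r) (a(r) = √(r + (-5 - 5)) = √(r - 10) = √(-10 + r))
S(v) = 7/2 - 8*v (S(v) = 7/2 - (15*v + v)/2 = 7/2 - 8*v)
a(4) - 433*S(-22) = √(-10 + 4) - 433*(7/2 - 8*(-22)) = √(-6) - 433*(7/2 + 176) = I*√6 - 433*359/2 = I*√6 - 155447/2 = -155447/2 + I*√6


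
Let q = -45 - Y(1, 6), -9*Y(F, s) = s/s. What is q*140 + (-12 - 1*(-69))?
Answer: -56047/9 ≈ -6227.4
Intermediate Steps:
Y(F, s) = -1/9 (Y(F, s) = -s/(9*s) = -1/9*1 = -1/9)
q = -404/9 (q = -45 - 1*(-1/9) = -45 + 1/9 = -404/9 ≈ -44.889)
q*140 + (-12 - 1*(-69)) = -404/9*140 + (-12 - 1*(-69)) = -56560/9 + (-12 + 69) = -56560/9 + 57 = -56047/9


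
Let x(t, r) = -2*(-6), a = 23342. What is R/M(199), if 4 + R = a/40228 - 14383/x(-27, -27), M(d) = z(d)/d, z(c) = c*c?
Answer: -145062541/24016116 ≈ -6.0402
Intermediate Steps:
x(t, r) = 12
z(c) = c²
M(d) = d (M(d) = d²/d = d)
R = -145062541/120684 (R = -4 + (23342/40228 - 14383/12) = -4 + (23342*(1/40228) - 14383*1/12) = -4 + (11671/20114 - 14383/12) = -4 - 144579805/120684 = -145062541/120684 ≈ -1202.0)
R/M(199) = -145062541/120684/199 = -145062541/120684*1/199 = -145062541/24016116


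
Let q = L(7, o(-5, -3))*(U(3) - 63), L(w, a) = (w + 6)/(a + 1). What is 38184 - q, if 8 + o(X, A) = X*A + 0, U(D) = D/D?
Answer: 153139/4 ≈ 38285.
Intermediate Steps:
U(D) = 1
o(X, A) = -8 + A*X (o(X, A) = -8 + (X*A + 0) = -8 + (A*X + 0) = -8 + A*X)
L(w, a) = (6 + w)/(1 + a)
q = -403/4 (q = ((6 + 7)/(1 + (-8 - 3*(-5))))*(1 - 63) = (13/(1 + (-8 + 15)))*(-62) = (13/(1 + 7))*(-62) = (13/8)*(-62) = -403/4 ≈ -100.75)
38184 - q = 38184 - 1*(-403/4) = 38184 + 403/4 = 153139/4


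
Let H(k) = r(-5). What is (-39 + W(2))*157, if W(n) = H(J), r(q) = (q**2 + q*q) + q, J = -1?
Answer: 942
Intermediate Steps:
r(q) = q + 2*q**2 (r(q) = (q**2 + q**2) + q = 2*q**2 + q = q + 2*q**2)
H(k) = 45 (H(k) = -5*(1 + 2*(-5)) = -5*(1 - 10) = -5*(-9) = 45)
W(n) = 45
(-39 + W(2))*157 = (-39 + 45)*157 = 6*157 = 942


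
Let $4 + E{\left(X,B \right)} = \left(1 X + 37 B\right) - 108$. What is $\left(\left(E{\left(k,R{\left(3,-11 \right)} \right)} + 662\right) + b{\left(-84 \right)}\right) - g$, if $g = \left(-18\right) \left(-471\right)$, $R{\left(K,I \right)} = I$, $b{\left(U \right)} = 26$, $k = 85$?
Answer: $-8224$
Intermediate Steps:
$E{\left(X,B \right)} = -112 + X + 37 B$ ($E{\left(X,B \right)} = -4 - \left(108 - X - 37 B\right) = -4 + \left(-108 + X + 37 B\right) = -112 + X + 37 B$)
$g = 8478$
$\left(\left(E{\left(k,R{\left(3,-11 \right)} \right)} + 662\right) + b{\left(-84 \right)}\right) - g = \left(\left(\left(-112 + 85 + 37 \left(-11\right)\right) + 662\right) + 26\right) - 8478 = \left(\left(\left(-112 + 85 - 407\right) + 662\right) + 26\right) - 8478 = \left(\left(-434 + 662\right) + 26\right) - 8478 = \left(228 + 26\right) - 8478 = 254 - 8478 = -8224$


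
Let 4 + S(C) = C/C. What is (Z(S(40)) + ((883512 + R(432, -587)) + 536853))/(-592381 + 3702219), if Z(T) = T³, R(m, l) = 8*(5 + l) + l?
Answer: 1415095/3109838 ≈ 0.45504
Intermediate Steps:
S(C) = -3 (S(C) = -4 + C/C = -4 + 1 = -3)
R(m, l) = 40 + 9*l (R(m, l) = (40 + 8*l) + l = 40 + 9*l)
(Z(S(40)) + ((883512 + R(432, -587)) + 536853))/(-592381 + 3702219) = ((-3)³ + ((883512 + (40 + 9*(-587))) + 536853))/(-592381 + 3702219) = (-27 + ((883512 + (40 - 5283)) + 536853))/3109838 = (-27 + ((883512 - 5243) + 536853))*(1/3109838) = (-27 + (878269 + 536853))*(1/3109838) = (-27 + 1415122)*(1/3109838) = 1415095*(1/3109838) = 1415095/3109838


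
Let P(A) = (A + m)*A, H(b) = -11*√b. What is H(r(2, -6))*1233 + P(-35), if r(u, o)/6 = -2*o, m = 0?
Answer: 1225 - 81378*√2 ≈ -1.1386e+5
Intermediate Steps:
r(u, o) = -12*o (r(u, o) = 6*(-2*o) = -12*o)
P(A) = A² (P(A) = (A + 0)*A = A*A = A²)
H(r(2, -6))*1233 + P(-35) = -11*6*√2*1233 + (-35)² = -66*√2*1233 + 1225 = -81378*√2 + 1225 = 1225 - 81378*√2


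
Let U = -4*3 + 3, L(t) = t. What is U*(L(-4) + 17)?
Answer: -117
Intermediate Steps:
U = -9 (U = -12 + 3 = -9)
U*(L(-4) + 17) = -9*(-4 + 17) = -9*13 = -117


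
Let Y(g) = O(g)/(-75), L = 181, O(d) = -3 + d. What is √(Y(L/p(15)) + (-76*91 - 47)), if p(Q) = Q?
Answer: I*√39167555/75 ≈ 83.445*I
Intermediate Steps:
Y(g) = 1/25 - g/75 (Y(g) = (-3 + g)/(-75) = (-3 + g)*(-1/75) = 1/25 - g/75)
√(Y(L/p(15)) + (-76*91 - 47)) = √((1/25 - 181/(75*15)) + (-76*91 - 47)) = √((1/25 - 181/(75*15)) + (-6916 - 47)) = √((1/25 - 1/75*181/15) - 6963) = √((1/25 - 181/1125) - 6963) = √(-136/1125 - 6963) = √(-7833511/1125) = I*√39167555/75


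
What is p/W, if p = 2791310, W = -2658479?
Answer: -2791310/2658479 ≈ -1.0500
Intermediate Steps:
p/W = 2791310/(-2658479) = 2791310*(-1/2658479) = -2791310/2658479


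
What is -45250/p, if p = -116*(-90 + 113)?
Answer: 22625/1334 ≈ 16.960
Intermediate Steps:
p = -2668 (p = -116*23 = -2668)
-45250/p = -45250/(-2668) = -45250*(-1/2668) = 22625/1334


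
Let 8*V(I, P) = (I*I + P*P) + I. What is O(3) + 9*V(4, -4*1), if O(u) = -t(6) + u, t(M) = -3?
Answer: 93/2 ≈ 46.500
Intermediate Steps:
V(I, P) = I/8 + I**2/8 + P**2/8 (V(I, P) = ((I*I + P*P) + I)/8 = ((I**2 + P**2) + I)/8 = (I + I**2 + P**2)/8 = I/8 + I**2/8 + P**2/8)
O(u) = 3 + u (O(u) = -1*(-3) + u = 3 + u)
O(3) + 9*V(4, -4*1) = (3 + 3) + 9*((1/8)*4 + (1/8)*4**2 + (-4*1)**2/8) = 6 + 9*(1/2 + (1/8)*16 + (1/8)*(-4)**2) = 6 + 9*(1/2 + 2 + (1/8)*16) = 6 + 9*(1/2 + 2 + 2) = 6 + 9*(9/2) = 6 + 81/2 = 93/2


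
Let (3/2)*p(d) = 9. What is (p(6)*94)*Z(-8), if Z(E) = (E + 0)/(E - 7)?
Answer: 1504/5 ≈ 300.80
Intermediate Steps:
Z(E) = E/(-7 + E)
p(d) = 6 (p(d) = (2/3)*9 = 6)
(p(6)*94)*Z(-8) = (6*94)*(-8/(-7 - 8)) = 564*(-8/(-15)) = 564*(-8*(-1/15)) = 564*(8/15) = 1504/5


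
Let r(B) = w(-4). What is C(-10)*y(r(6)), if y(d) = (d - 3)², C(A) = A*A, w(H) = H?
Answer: 4900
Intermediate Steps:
C(A) = A²
r(B) = -4
y(d) = (-3 + d)²
C(-10)*y(r(6)) = (-10)²*(-3 - 4)² = 100*(-7)² = 100*49 = 4900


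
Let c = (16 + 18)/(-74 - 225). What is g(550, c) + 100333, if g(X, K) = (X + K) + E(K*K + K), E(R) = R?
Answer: 9019021907/89401 ≈ 1.0088e+5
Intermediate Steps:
c = -34/299 (c = 34/(-299) = 34*(-1/299) = -34/299 ≈ -0.11371)
g(X, K) = X + K² + 2*K (g(X, K) = (X + K) + (K*K + K) = (K + X) + (K² + K) = (K + X) + (K + K²) = X + K² + 2*K)
g(550, c) + 100333 = (-34/299 + 550 - 34*(1 - 34/299)/299) + 100333 = (-34/299 + 550 - 34/299*265/299) + 100333 = (-34/299 + 550 - 9010/89401) + 100333 = 49151374/89401 + 100333 = 9019021907/89401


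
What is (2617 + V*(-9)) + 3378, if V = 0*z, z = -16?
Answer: 5995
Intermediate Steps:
V = 0 (V = 0*(-16) = 0)
(2617 + V*(-9)) + 3378 = (2617 + 0*(-9)) + 3378 = (2617 + 0) + 3378 = 2617 + 3378 = 5995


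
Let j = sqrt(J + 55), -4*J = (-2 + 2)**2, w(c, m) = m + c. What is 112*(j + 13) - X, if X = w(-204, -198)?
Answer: 1858 + 112*sqrt(55) ≈ 2688.6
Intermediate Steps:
w(c, m) = c + m
J = 0 (J = -(-2 + 2)**2/4 = -1/4*0**2 = -1/4*0 = 0)
X = -402 (X = -204 - 198 = -402)
j = sqrt(55) (j = sqrt(0 + 55) = sqrt(55) ≈ 7.4162)
112*(j + 13) - X = 112*(sqrt(55) + 13) - 1*(-402) = 112*(13 + sqrt(55)) + 402 = (1456 + 112*sqrt(55)) + 402 = 1858 + 112*sqrt(55)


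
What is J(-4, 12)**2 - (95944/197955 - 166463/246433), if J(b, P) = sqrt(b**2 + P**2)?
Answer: 710411957983/4434785865 ≈ 160.19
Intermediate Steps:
J(b, P) = sqrt(P**2 + b**2)
J(-4, 12)**2 - (95944/197955 - 166463/246433) = (sqrt(12**2 + (-4)**2))**2 - (95944/197955 - 166463/246433) = (sqrt(144 + 16))**2 - (95944*(1/197955) - 166463*1/246433) = (sqrt(160))**2 - (95944/197955 - 15133/22403) = (4*sqrt(10))**2 - 1*(-846219583/4434785865) = 160 + 846219583/4434785865 = 710411957983/4434785865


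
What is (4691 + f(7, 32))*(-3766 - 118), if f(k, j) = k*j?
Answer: -19089860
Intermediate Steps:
f(k, j) = j*k
(4691 + f(7, 32))*(-3766 - 118) = (4691 + 32*7)*(-3766 - 118) = (4691 + 224)*(-3884) = 4915*(-3884) = -19089860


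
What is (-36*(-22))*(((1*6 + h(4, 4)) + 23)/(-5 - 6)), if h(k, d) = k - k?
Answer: -2088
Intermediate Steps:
h(k, d) = 0
(-36*(-22))*(((1*6 + h(4, 4)) + 23)/(-5 - 6)) = (-36*(-22))*(((1*6 + 0) + 23)/(-5 - 6)) = 792*(((6 + 0) + 23)/(-11)) = 792*((6 + 23)*(-1/11)) = 792*(29*(-1/11)) = 792*(-29/11) = -2088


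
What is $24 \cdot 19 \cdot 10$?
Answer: $4560$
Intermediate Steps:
$24 \cdot 19 \cdot 10 = 456 \cdot 10 = 4560$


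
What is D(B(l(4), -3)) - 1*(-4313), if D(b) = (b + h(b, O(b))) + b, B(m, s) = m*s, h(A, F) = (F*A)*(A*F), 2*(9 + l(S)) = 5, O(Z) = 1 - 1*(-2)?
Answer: 31097/4 ≈ 7774.3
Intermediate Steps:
O(Z) = 3 (O(Z) = 1 + 2 = 3)
l(S) = -13/2 (l(S) = -9 + (1/2)*5 = -9 + 5/2 = -13/2)
h(A, F) = A**2*F**2 (h(A, F) = (A*F)*(A*F) = A**2*F**2)
D(b) = 2*b + 9*b**2 (D(b) = (b + b**2*3**2) + b = (b + b**2*9) + b = (b + 9*b**2) + b = 2*b + 9*b**2)
D(B(l(4), -3)) - 1*(-4313) = (-13/2*(-3))*(2 + 9*(-13/2*(-3))) - 1*(-4313) = 39*(2 + 9*(39/2))/2 + 4313 = 39*(2 + 351/2)/2 + 4313 = (39/2)*(355/2) + 4313 = 13845/4 + 4313 = 31097/4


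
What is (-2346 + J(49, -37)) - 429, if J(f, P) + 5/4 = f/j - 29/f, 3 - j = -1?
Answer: -135465/49 ≈ -2764.6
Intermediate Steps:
j = 4 (j = 3 - 1*(-1) = 3 + 1 = 4)
J(f, P) = -5/4 - 29/f + f/4 (J(f, P) = -5/4 + (f/4 - 29/f) = -5/4 + (-29/f + f/4) = -5/4 - 29/f + f/4)
(-2346 + J(49, -37)) - 429 = (-2346 + (¼)*(-116 + 49*(-5 + 49))/49) - 429 = (-2346 + (¼)*(1/49)*(-116 + 49*44)) - 429 = (-2346 + (¼)*(1/49)*(-116 + 2156)) - 429 = (-2346 + (¼)*(1/49)*2040) - 429 = (-2346 + 510/49) - 429 = -114444/49 - 429 = -135465/49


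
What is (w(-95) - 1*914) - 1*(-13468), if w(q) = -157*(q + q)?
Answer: 42384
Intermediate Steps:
w(q) = -314*q
(w(-95) - 1*914) - 1*(-13468) = (-314*(-95) - 1*914) - 1*(-13468) = (29830 - 914) + 13468 = 28916 + 13468 = 42384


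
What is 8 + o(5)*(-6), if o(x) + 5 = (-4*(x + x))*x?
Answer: 1238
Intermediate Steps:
o(x) = -5 - 8*x**2 (o(x) = -5 + (-4*(x + x))*x = -5 + (-8*x)*x = -5 - 8*x**2)
8 + o(5)*(-6) = 8 + (-5 - 8*5**2)*(-6) = 8 + (-5 - 8*25)*(-6) = 8 + (-5 - 200)*(-6) = 8 - 205*(-6) = 8 + 1230 = 1238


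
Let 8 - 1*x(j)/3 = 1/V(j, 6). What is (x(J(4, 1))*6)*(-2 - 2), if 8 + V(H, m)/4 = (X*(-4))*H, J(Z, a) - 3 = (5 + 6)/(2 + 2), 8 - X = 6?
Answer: -1729/3 ≈ -576.33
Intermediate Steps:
X = 2 (X = 8 - 1*6 = 8 - 6 = 2)
J(Z, a) = 23/4 (J(Z, a) = 3 + (5 + 6)/(2 + 2) = 3 + 11/4 = 23/4)
V(H, m) = -32 - 32*H (V(H, m) = -32 + 4*((2*(-4))*H) = -32 + 4*(-8*H) = -32 - 32*H)
x(j) = 24 - 3/(-32 - 32*j)
(x(J(4, 1))*6)*(-2 - 2) = ((3*(257 + 256*(23/4))/(32*(1 + 23/4)))*6)*(-2 - 2) = ((3*(257 + 1472)/(32*(27/4)))*6)*(-4) = (((3/32)*(4/27)*1729)*6)*(-4) = ((1729/72)*6)*(-4) = (1729/12)*(-4) = -1729/3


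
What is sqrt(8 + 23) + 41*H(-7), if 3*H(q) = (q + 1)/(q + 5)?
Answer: 41 + sqrt(31) ≈ 46.568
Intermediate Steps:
H(q) = (1 + q)/(3*(5 + q)) (H(q) = ((q + 1)/(q + 5))/3 = ((1 + q)/(5 + q))/3 = (1 + q)/(3*(5 + q)))
sqrt(8 + 23) + 41*H(-7) = sqrt(8 + 23) + 41*((1 - 7)/(3*(5 - 7))) = sqrt(31) + 41*((1/3)*(-6)/(-2)) = sqrt(31) + 41*((1/3)*(-1/2)*(-6)) = sqrt(31) + 41*1 = sqrt(31) + 41 = 41 + sqrt(31)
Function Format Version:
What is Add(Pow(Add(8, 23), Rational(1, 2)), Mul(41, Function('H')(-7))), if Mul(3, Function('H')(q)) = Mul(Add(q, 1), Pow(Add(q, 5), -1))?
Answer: Add(41, Pow(31, Rational(1, 2))) ≈ 46.568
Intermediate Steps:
Function('H')(q) = Mul(Rational(1, 3), Pow(Add(5, q), -1), Add(1, q)) (Function('H')(q) = Mul(Rational(1, 3), Mul(Add(q, 1), Pow(Add(q, 5), -1))) = Mul(Rational(1, 3), Mul(Add(1, q), Pow(Add(5, q), -1))) = Mul(Rational(1, 3), Mul(Pow(Add(5, q), -1), Add(1, q))) = Mul(Rational(1, 3), Pow(Add(5, q), -1), Add(1, q)))
Add(Pow(Add(8, 23), Rational(1, 2)), Mul(41, Function('H')(-7))) = Add(Pow(Add(8, 23), Rational(1, 2)), Mul(41, Mul(Rational(1, 3), Pow(Add(5, -7), -1), Add(1, -7)))) = Add(Pow(31, Rational(1, 2)), Mul(41, Mul(Rational(1, 3), Pow(-2, -1), -6))) = Add(Pow(31, Rational(1, 2)), Mul(41, Mul(Rational(1, 3), Rational(-1, 2), -6))) = Add(Pow(31, Rational(1, 2)), Mul(41, 1)) = Add(Pow(31, Rational(1, 2)), 41) = Add(41, Pow(31, Rational(1, 2)))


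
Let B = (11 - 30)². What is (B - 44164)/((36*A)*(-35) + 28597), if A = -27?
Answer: -43803/62617 ≈ -0.69954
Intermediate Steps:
B = 361 (B = (-19)² = 361)
(B - 44164)/((36*A)*(-35) + 28597) = (361 - 44164)/((36*(-27))*(-35) + 28597) = -43803/(-972*(-35) + 28597) = -43803/(34020 + 28597) = -43803/62617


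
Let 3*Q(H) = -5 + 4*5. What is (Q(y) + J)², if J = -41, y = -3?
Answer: 1296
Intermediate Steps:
Q(H) = 5 (Q(H) = (-5 + 4*5)/3 = (-5 + 20)/3 = (⅓)*15 = 5)
(Q(y) + J)² = (5 - 41)² = (-36)² = 1296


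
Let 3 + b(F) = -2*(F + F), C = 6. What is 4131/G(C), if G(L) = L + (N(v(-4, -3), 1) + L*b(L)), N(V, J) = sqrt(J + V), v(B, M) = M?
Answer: -322218/12169 - 4131*I*sqrt(2)/24338 ≈ -26.479 - 0.24004*I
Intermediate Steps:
b(F) = -3 - 4*F (b(F) = -3 - 2*(F + F) = -3 - 4*F)
G(L) = L + I*sqrt(2) + L*(-3 - 4*L) (G(L) = L + (sqrt(1 - 3) + L*(-3 - 4*L)) = L + (sqrt(-2) + L*(-3 - 4*L)) = L + (I*sqrt(2) + L*(-3 - 4*L)) = L + I*sqrt(2) + L*(-3 - 4*L))
4131/G(C) = 4131/(6 + I*sqrt(2) - 1*6*(3 + 4*6)) = 4131/(6 + I*sqrt(2) - 1*6*(3 + 24)) = 4131/(6 + I*sqrt(2) - 1*6*27) = 4131/(6 + I*sqrt(2) - 162) = 4131/(-156 + I*sqrt(2))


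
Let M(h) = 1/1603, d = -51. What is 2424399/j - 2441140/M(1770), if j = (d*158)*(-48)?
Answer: -504514269757627/128928 ≈ -3.9131e+9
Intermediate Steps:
M(h) = 1/1603
j = 386784 (j = -51*158*(-48) = -8058*(-48) = 386784)
2424399/j - 2441140/M(1770) = 2424399/386784 - 2441140/1/1603 = 2424399*(1/386784) - 2441140*1603 = 808133/128928 - 3913147420 = -504514269757627/128928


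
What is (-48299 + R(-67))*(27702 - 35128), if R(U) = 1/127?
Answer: 45550876072/127 ≈ 3.5867e+8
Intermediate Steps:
R(U) = 1/127
(-48299 + R(-67))*(27702 - 35128) = (-48299 + 1/127)*(27702 - 35128) = -6133972/127*(-7426) = 45550876072/127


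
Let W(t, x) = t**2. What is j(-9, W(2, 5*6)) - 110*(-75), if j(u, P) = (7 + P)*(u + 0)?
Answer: 8151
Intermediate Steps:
j(u, P) = u*(7 + P) (j(u, P) = (7 + P)*u = u*(7 + P))
j(-9, W(2, 5*6)) - 110*(-75) = -9*(7 + 2**2) - 110*(-75) = -9*(7 + 4) + 8250 = -9*11 + 8250 = -99 + 8250 = 8151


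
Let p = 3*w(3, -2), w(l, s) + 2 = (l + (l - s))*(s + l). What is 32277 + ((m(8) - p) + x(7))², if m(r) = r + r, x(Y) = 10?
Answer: 32341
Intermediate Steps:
w(l, s) = -2 + (l + s)*(-s + 2*l) (w(l, s) = -2 + (l + (l - s))*(s + l) = -2 + (-s + 2*l)*(l + s) = -2 + (l + s)*(-s + 2*l))
m(r) = 2*r
p = 18 (p = 3*(-2 - 1*(-2)² + 2*3² + 3*(-2)) = 3*(-2 - 1*4 + 2*9 - 6) = 3*(-2 - 4 + 18 - 6) = 3*6 = 18)
32277 + ((m(8) - p) + x(7))² = 32277 + ((2*8 - 1*18) + 10)² = 32277 + ((16 - 18) + 10)² = 32277 + (-2 + 10)² = 32277 + 8² = 32277 + 64 = 32341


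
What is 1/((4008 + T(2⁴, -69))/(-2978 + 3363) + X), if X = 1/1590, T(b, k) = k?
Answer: 122430/1252679 ≈ 0.097735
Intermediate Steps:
X = 1/1590 ≈ 0.00062893
1/((4008 + T(2⁴, -69))/(-2978 + 3363) + X) = 1/((4008 - 69)/(-2978 + 3363) + 1/1590) = 1/(3939/385 + 1/1590) = 1/(1252679/122430) = 122430/1252679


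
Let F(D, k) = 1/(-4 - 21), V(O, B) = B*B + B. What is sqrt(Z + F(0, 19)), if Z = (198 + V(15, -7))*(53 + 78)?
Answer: sqrt(785999)/5 ≈ 177.31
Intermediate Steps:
V(O, B) = B + B**2 (V(O, B) = B**2 + B = B + B**2)
F(D, k) = -1/25 (F(D, k) = 1/(-25) = -1/25)
Z = 31440 (Z = (198 - 7*(1 - 7))*(53 + 78) = (198 - 7*(-6))*131 = (198 + 42)*131 = 240*131 = 31440)
sqrt(Z + F(0, 19)) = sqrt(31440 - 1/25) = sqrt(785999/25) = sqrt(785999)/5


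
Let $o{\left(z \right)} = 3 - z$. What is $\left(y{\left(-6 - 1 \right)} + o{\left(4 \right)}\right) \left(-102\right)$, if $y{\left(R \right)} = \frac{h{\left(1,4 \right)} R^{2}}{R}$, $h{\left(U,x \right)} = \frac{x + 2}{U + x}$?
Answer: $\frac{4794}{5} \approx 958.8$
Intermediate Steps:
$h{\left(U,x \right)} = \frac{2 + x}{U + x}$
$y{\left(R \right)} = \frac{6 R}{5}$ ($y{\left(R \right)} = \frac{\frac{2 + 4}{1 + 4} R^{2}}{R} = \frac{\frac{1}{5} \cdot 6 R^{2}}{R} = \frac{\frac{6}{5} R^{2}}{R} = \frac{6 R}{5}$)
$\left(y{\left(-6 - 1 \right)} + o{\left(4 \right)}\right) \left(-102\right) = \left(\frac{6 \left(-6 - 1\right)}{5} + \left(3 - 4\right)\right) \left(-102\right) = \left(\frac{6}{5} \left(-7\right) + \left(3 - 4\right)\right) \left(-102\right) = \left(- \frac{42}{5} - 1\right) \left(-102\right) = \left(- \frac{47}{5}\right) \left(-102\right) = \frac{4794}{5}$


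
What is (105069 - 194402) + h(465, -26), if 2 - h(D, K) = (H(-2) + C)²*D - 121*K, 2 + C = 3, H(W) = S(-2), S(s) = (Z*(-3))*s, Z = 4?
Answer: -383102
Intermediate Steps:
S(s) = -12*s (S(s) = (4*(-3))*s = -12*s)
H(W) = 24 (H(W) = -12*(-2) = 24)
C = 1 (C = -2 + 3 = 1)
h(D, K) = 2 - 625*D + 121*K (h(D, K) = 2 - ((24 + 1)²*D - 121*K) = 2 - (25²*D - 121*K) = 2 - (625*D - 121*K) = 2 - (-121*K + 625*D) = 2 + (-625*D + 121*K) = 2 - 625*D + 121*K)
(105069 - 194402) + h(465, -26) = (105069 - 194402) + (2 - 625*465 + 121*(-26)) = -89333 + (2 - 290625 - 3146) = -89333 - 293769 = -383102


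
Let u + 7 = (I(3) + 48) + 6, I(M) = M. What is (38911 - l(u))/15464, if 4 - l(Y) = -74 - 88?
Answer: 38745/15464 ≈ 2.5055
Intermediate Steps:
u = 50 (u = -7 + ((3 + 48) + 6) = -7 + (51 + 6) = -7 + 57 = 50)
l(Y) = 166 (l(Y) = 4 - (-74 - 88) = 4 - 1*(-162) = 4 + 162 = 166)
(38911 - l(u))/15464 = (38911 - 1*166)/15464 = (38911 - 166)*(1/15464) = 38745*(1/15464) = 38745/15464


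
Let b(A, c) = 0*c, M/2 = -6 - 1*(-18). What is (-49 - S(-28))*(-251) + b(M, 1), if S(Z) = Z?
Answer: 5271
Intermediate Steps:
M = 24 (M = 2*(-6 - 1*(-18)) = 2*(-6 + 18) = 2*12 = 24)
b(A, c) = 0
(-49 - S(-28))*(-251) + b(M, 1) = (-49 - 1*(-28))*(-251) + 0 = (-49 + 28)*(-251) + 0 = -21*(-251) + 0 = 5271 + 0 = 5271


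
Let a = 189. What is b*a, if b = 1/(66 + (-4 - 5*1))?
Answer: 63/19 ≈ 3.3158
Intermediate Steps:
b = 1/57 (b = 1/(66 + (-4 - 5)) = 1/(66 - 9) = 1/57 ≈ 0.017544)
b*a = (1/57)*189 = 63/19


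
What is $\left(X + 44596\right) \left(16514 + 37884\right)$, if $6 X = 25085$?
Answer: $\frac{7960086539}{3} \approx 2.6534 \cdot 10^{9}$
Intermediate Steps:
$X = \frac{25085}{6}$ ($X = \frac{1}{6} \cdot 25085 = \frac{25085}{6} \approx 4180.8$)
$\left(X + 44596\right) \left(16514 + 37884\right) = \left(\frac{25085}{6} + 44596\right) \left(16514 + 37884\right) = \frac{292661}{6} \cdot 54398 = \frac{7960086539}{3}$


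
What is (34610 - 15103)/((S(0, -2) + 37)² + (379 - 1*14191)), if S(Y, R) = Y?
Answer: -19507/12443 ≈ -1.5677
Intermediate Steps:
(34610 - 15103)/((S(0, -2) + 37)² + (379 - 1*14191)) = (34610 - 15103)/((0 + 37)² + (379 - 1*14191)) = 19507/(37² + (379 - 14191)) = 19507/(1369 - 13812) = 19507/(-12443) = 19507*(-1/12443) = -19507/12443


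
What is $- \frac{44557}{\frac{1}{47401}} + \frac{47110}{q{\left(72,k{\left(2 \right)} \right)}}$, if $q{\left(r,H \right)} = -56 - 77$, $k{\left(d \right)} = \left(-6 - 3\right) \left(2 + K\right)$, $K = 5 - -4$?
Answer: $- \frac{40128887513}{19} \approx -2.112 \cdot 10^{9}$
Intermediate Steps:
$K = 9$ ($K = 5 + 4 = 9$)
$k{\left(d \right)} = -99$ ($k{\left(d \right)} = \left(-6 - 3\right) \left(2 + 9\right) = \left(-9\right) 11 = -99$)
$q{\left(r,H \right)} = -133$
$- \frac{44557}{\frac{1}{47401}} + \frac{47110}{q{\left(72,k{\left(2 \right)} \right)}} = - \frac{44557}{\frac{1}{47401}} + \frac{47110}{-133} = - 44557 \frac{1}{\frac{1}{47401}} + 47110 \left(- \frac{1}{133}\right) = \left(-44557\right) 47401 - \frac{6730}{19} = -2112046357 - \frac{6730}{19} = - \frac{40128887513}{19}$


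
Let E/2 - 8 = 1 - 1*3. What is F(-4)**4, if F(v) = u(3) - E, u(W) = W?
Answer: 6561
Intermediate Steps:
E = 12 (E = 16 + 2*(1 - 1*3) = 16 + 2*(1 - 3) = 16 + 2*(-2) = 16 - 4 = 12)
F(v) = -9 (F(v) = 3 - 1*12 = 3 - 12 = -9)
F(-4)**4 = (-9)**4 = 6561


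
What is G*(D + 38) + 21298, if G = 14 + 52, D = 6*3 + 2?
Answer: 25126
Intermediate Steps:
D = 20 (D = 18 + 2 = 20)
G = 66
G*(D + 38) + 21298 = 66*(20 + 38) + 21298 = 66*58 + 21298 = 3828 + 21298 = 25126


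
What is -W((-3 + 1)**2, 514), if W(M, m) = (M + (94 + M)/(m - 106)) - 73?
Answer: 14027/204 ≈ 68.760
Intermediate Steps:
W(M, m) = -73 + M + (94 + M)/(-106 + m) (W(M, m) = (M + (94 + M)/(-106 + m)) - 73 = -73 + M + (94 + M)/(-106 + m))
-W((-3 + 1)**2, 514) = -(7832 - 105*(-3 + 1)**2 - 73*514 + (-3 + 1)**2*514)/(-106 + 514) = -(7832 - 105*(-2)**2 - 37522 + (-2)**2*514)/408 = -(7832 - 105*4 - 37522 + 4*514)/408 = -(7832 - 420 - 37522 + 2056)/408 = -(-28054)/408 = -1*(-14027/204) = 14027/204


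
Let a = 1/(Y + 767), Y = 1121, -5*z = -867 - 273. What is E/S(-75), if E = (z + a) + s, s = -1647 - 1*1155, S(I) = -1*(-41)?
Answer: -4859711/77408 ≈ -62.780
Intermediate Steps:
z = 228 (z = -(-867 - 273)/5 = -1/5*(-1140) = 228)
S(I) = 41
a = 1/1888 (a = 1/(1121 + 767) = 1/1888 ≈ 0.00052966)
s = -2802 (s = -1647 - 1155 = -2802)
E = -4859711/1888 (E = (228 + 1/1888) - 2802 = 430465/1888 - 2802 = -4859711/1888 ≈ -2574.0)
E/S(-75) = -4859711/1888/41 = -4859711/1888*1/41 = -4859711/77408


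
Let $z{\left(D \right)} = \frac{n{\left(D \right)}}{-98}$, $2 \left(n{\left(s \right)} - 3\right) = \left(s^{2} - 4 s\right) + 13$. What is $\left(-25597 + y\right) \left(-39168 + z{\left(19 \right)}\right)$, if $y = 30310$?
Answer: $- \frac{9045698604}{49} \approx -1.8461 \cdot 10^{8}$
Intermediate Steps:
$n{\left(s \right)} = \frac{19}{2} + \frac{s^{2}}{2} - 2 s$ ($n{\left(s \right)} = 3 + \frac{\left(s^{2} - 4 s\right) + 13}{2} = 3 + \frac{13 + s^{2} - 4 s}{2} = 3 + \left(\frac{13}{2} + \frac{s^{2}}{2} - 2 s\right) = \frac{19}{2} + \frac{s^{2}}{2} - 2 s$)
$z{\left(D \right)} = - \frac{19}{196} - \frac{D^{2}}{196} + \frac{D}{49}$ ($z{\left(D \right)} = \frac{\frac{19}{2} + \frac{D^{2}}{2} - 2 D}{-98} = \left(\frac{19}{2} + \frac{D^{2}}{2} - 2 D\right) \left(- \frac{1}{98}\right) = - \frac{19}{196} - \frac{D^{2}}{196} + \frac{D}{49}$)
$\left(-25597 + y\right) \left(-39168 + z{\left(19 \right)}\right) = \left(-25597 + 30310\right) \left(-39168 - \left(- \frac{57}{196} + \frac{361}{196}\right)\right) = 4713 \left(-39168 - \frac{76}{49}\right) = 4713 \left(- \frac{1919308}{49}\right) = - \frac{9045698604}{49}$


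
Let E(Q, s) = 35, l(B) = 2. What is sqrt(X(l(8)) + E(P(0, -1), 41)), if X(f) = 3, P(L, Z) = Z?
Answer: sqrt(38) ≈ 6.1644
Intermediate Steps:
sqrt(X(l(8)) + E(P(0, -1), 41)) = sqrt(3 + 35) = sqrt(38)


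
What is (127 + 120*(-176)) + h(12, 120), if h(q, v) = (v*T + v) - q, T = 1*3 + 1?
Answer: -20405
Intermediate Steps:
T = 4 (T = 3 + 1 = 4)
h(q, v) = -q + 5*v (h(q, v) = (v*4 + v) - q = (4*v + v) - q = 5*v - q = -q + 5*v)
(127 + 120*(-176)) + h(12, 120) = (127 + 120*(-176)) + (-1*12 + 5*120) = (127 - 21120) + (-12 + 600) = -20993 + 588 = -20405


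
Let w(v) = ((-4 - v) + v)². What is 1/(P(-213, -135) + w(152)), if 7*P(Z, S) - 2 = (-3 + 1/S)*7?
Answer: 945/12548 ≈ 0.075311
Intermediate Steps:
w(v) = 16 (w(v) = (-4)² = 16)
P(Z, S) = -19/7 + 1/S (P(Z, S) = 2/7 + ((-3 + 1/S)*7)/7 = 2/7 + (-21 + 7/S)/7 = 2/7 + (-3 + 1/S) = -19/7 + 1/S)
1/(P(-213, -135) + w(152)) = 1/((-19/7 + 1/(-135)) + 16) = 1/((-19/7 - 1/135) + 16) = 1/(-2572/945 + 16) = 1/(12548/945) = 945/12548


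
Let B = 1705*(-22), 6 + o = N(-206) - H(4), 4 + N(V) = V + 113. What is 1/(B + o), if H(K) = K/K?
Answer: -1/37614 ≈ -2.6586e-5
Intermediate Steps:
H(K) = 1
N(V) = 109 + V (N(V) = -4 + (V + 113) = -4 + (113 + V) = 109 + V)
o = -104 (o = -6 + ((109 - 206) - 1*1) = -6 + (-97 - 1) = -6 - 98 = -104)
B = -37510
1/(B + o) = 1/(-37510 - 104) = 1/(-37614) = -1/37614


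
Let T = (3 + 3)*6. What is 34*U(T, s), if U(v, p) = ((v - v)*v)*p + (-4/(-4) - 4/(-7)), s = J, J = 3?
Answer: 374/7 ≈ 53.429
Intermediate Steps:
T = 36 (T = 6*6 = 36)
s = 3
U(v, p) = 11/7 (U(v, p) = (0*v)*p + (-4*(-1/4) - 4*(-1/7)) = 0*p + (1 + 4/7) = 0 + 11/7 = 11/7)
34*U(T, s) = 34*(11/7) = 374/7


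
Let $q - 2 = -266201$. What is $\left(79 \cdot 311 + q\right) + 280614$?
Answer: $38984$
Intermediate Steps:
$q = -266199$ ($q = 2 - 266201 = -266199$)
$\left(79 \cdot 311 + q\right) + 280614 = \left(79 \cdot 311 - 266199\right) + 280614 = \left(24569 - 266199\right) + 280614 = -241630 + 280614 = 38984$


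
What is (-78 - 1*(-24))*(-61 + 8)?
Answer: 2862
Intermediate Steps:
(-78 - 1*(-24))*(-61 + 8) = (-78 + 24)*(-53) = -54*(-53) = 2862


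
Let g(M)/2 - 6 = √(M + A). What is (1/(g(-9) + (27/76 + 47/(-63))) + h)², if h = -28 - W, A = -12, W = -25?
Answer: 9*(-989116825*I + 1033997328*√21)/(-1163996929*I + 1064563920*√21) ≈ 8.6827 + 0.24691*I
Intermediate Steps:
g(M) = 12 + 2*√(-12 + M) (g(M) = 12 + 2*√(M - 12) = 12 + 2*√(-12 + M))
h = -3 (h = -28 - 1*(-25) = -28 + 25 = -3)
(1/(g(-9) + (27/76 + 47/(-63))) + h)² = (1/((12 + 2*√(-12 - 9)) + (27/76 + 47/(-63))) - 3)² = (1/((12 + 2*√(-21)) + (27*(1/76) + 47*(-1/63))) - 3)² = (1/((12 + 2*(I*√21)) + (27/76 - 47/63)) - 3)² = (1/((12 + 2*I*√21) - 1871/4788) - 3)² = (1/(55585/4788 + 2*I*√21) - 3)² = (-3 + 1/(55585/4788 + 2*I*√21))²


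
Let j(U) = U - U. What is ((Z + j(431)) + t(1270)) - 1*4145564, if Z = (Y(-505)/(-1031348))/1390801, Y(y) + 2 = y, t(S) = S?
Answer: -5944574608025657405/1434399829748 ≈ -4.1443e+6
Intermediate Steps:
Y(y) = -2 + y
Z = 507/1434399829748 (Z = ((-2 - 505)/(-1031348))/1390801 = -507*(-1/1031348)*(1/1390801) = (507/1031348)*(1/1390801) = 507/1434399829748 ≈ 3.5346e-10)
j(U) = 0
((Z + j(431)) + t(1270)) - 1*4145564 = ((507/1434399829748 + 0) + 1270) - 1*4145564 = (507/1434399829748 + 1270) - 4145564 = 1821687783780467/1434399829748 - 4145564 = -5944574608025657405/1434399829748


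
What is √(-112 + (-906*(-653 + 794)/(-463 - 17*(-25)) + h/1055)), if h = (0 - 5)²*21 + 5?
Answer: 3*√5804234209/4009 ≈ 57.011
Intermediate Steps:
h = 530 (h = (-5)²*21 + 5 = 25*21 + 5 = 525 + 5 = 530)
√(-112 + (-906*(-653 + 794)/(-463 - 17*(-25)) + h/1055)) = √(-112 + (-906*(-653 + 794)/(-463 - 17*(-25)) + 530/1055)) = √(-112 + (-906*141/(-463 + 425) + 530*(1/1055))) = √(-112 + (-906/((-38*1/141)) + 106/211)) = √(-112 + (-906/(-38/141) + 106/211)) = √(-112 + (-906*(-141/38) + 106/211)) = √(-112 + (63873/19 + 106/211)) = √(-112 + 13479217/4009) = √(13030209/4009) = 3*√5804234209/4009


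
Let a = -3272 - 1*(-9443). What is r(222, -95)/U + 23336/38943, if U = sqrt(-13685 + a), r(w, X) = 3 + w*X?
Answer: 23336/38943 + 21087*I*sqrt(26)/442 ≈ 0.59923 + 243.26*I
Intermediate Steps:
r(w, X) = 3 + X*w
a = 6171 (a = -3272 + 9443 = 6171)
U = 17*I*sqrt(26) (U = sqrt(-13685 + 6171) = sqrt(-7514) = 17*I*sqrt(26) ≈ 86.683*I)
r(222, -95)/U + 23336/38943 = (3 - 95*222)/((17*I*sqrt(26))) + 23336/38943 = (3 - 21090)*(-I*sqrt(26)/442) + 23336*(1/38943) = -(-21087)*I*sqrt(26)/442 + 23336/38943 = 21087*I*sqrt(26)/442 + 23336/38943 = 23336/38943 + 21087*I*sqrt(26)/442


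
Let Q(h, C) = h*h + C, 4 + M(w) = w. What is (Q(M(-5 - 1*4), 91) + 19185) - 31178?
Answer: -11733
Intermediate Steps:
M(w) = -4 + w
Q(h, C) = C + h**2 (Q(h, C) = h**2 + C = C + h**2)
(Q(M(-5 - 1*4), 91) + 19185) - 31178 = ((91 + (-4 + (-5 - 1*4))**2) + 19185) - 31178 = ((91 + (-4 + (-5 - 4))**2) + 19185) - 31178 = ((91 + (-4 - 9)**2) + 19185) - 31178 = ((91 + (-13)**2) + 19185) - 31178 = ((91 + 169) + 19185) - 31178 = (260 + 19185) - 31178 = 19445 - 31178 = -11733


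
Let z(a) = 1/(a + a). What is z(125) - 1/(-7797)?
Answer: 8047/1949250 ≈ 0.0041283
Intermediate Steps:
z(a) = 1/(2*a)
z(125) - 1/(-7797) = (½)/125 - 1/(-7797) = (½)*(1/125) - 1*(-1/7797) = 1/250 + 1/7797 = 8047/1949250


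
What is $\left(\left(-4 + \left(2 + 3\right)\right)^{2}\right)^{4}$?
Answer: $1$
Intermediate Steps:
$\left(\left(-4 + \left(2 + 3\right)\right)^{2}\right)^{4} = \left(\left(-4 + 5\right)^{2}\right)^{4} = \left(1^{2}\right)^{4} = 1^{4} = 1$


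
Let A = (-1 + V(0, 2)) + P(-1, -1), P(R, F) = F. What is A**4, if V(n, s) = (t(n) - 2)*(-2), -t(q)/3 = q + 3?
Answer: 160000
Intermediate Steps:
t(q) = -9 - 3*q (t(q) = -3*(q + 3) = -3*(3 + q) = -9 - 3*q)
V(n, s) = 22 + 6*n (V(n, s) = ((-9 - 3*n) - 2)*(-2) = (-11 - 3*n)*(-2) = 22 + 6*n)
A = 20 (A = (-1 + (22 + 6*0)) - 1 = (-1 + (22 + 0)) - 1 = (-1 + 22) - 1 = 21 - 1 = 20)
A**4 = 20**4 = 160000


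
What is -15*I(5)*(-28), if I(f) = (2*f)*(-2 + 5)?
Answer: 12600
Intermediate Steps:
I(f) = 6*f (I(f) = (2*f)*3 = 6*f)
-15*I(5)*(-28) = -90*5*(-28) = -15*30*(-28) = -450*(-28) = 12600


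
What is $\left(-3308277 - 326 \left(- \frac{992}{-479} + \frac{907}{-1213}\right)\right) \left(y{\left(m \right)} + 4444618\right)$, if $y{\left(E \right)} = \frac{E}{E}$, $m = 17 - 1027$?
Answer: $- \frac{8544552922123008843}{581027} \approx -1.4706 \cdot 10^{13}$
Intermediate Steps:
$m = -1010$
$y{\left(E \right)} = 1$
$\left(-3308277 - 326 \left(- \frac{992}{-479} + \frac{907}{-1213}\right)\right) \left(y{\left(m \right)} + 4444618\right) = \left(-3308277 - 326 \left(- \frac{992}{-479} + \frac{907}{-1213}\right)\right) \left(1 + 4444618\right) = \left(-3308277 - 326 \left(\left(-992\right) \left(- \frac{1}{479}\right) + 907 \left(- \frac{1}{1213}\right)\right)\right) 4444619 = \left(-3308277 - 326 \left(\frac{992}{479} - \frac{907}{1213}\right)\right) 4444619 = \left(-3308277 - \frac{250642818}{581027}\right) 4444619 = \left(- \frac{1922448903297}{581027}\right) 4444619 = - \frac{8544552922123008843}{581027}$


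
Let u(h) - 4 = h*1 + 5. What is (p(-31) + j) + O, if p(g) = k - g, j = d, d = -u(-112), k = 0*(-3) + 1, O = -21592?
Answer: -21457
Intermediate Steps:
k = 1 (k = 0 + 1 = 1)
u(h) = 9 + h (u(h) = 4 + (h*1 + 5) = 4 + (h + 5) = 4 + (5 + h) = 9 + h)
d = 103 (d = -(9 - 112) = -1*(-103) = 103)
j = 103
p(g) = 1 - g
(p(-31) + j) + O = ((1 - 1*(-31)) + 103) - 21592 = ((1 + 31) + 103) - 21592 = (32 + 103) - 21592 = 135 - 21592 = -21457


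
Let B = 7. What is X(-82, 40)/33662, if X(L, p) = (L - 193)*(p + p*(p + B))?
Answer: -264000/16831 ≈ -15.685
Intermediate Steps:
X(L, p) = (-193 + L)*(p + p*(7 + p)) (X(L, p) = (L - 193)*(p + p*(p + 7)) = (-193 + L)*(p + p*(7 + p)))
X(-82, 40)/33662 = (40*(-1544 - 193*40 + 8*(-82) - 82*40))/33662 = (40*(-1544 - 7720 - 656 - 3280))*(1/33662) = (40*(-13200))*(1/33662) = -528000*1/33662 = -264000/16831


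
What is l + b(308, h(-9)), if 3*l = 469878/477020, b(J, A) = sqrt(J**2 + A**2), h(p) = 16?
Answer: 78313/238510 + 4*sqrt(5945) ≈ 308.74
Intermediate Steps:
b(J, A) = sqrt(A**2 + J**2)
l = 78313/238510 (l = (469878/477020)/3 = (469878*(1/477020))/3 = (1/3)*(234939/238510) = 78313/238510 ≈ 0.32834)
l + b(308, h(-9)) = 78313/238510 + sqrt(16**2 + 308**2) = 78313/238510 + sqrt(256 + 94864) = 78313/238510 + sqrt(95120) = 78313/238510 + 4*sqrt(5945)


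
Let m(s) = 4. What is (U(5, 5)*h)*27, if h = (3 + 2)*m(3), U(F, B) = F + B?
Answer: 5400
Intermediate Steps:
U(F, B) = B + F
h = 20 (h = (3 + 2)*4 = 5*4 = 20)
(U(5, 5)*h)*27 = ((5 + 5)*20)*27 = (10*20)*27 = 200*27 = 5400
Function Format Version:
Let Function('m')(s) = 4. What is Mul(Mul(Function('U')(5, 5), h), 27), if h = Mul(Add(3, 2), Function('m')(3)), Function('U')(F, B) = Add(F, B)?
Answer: 5400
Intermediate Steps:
Function('U')(F, B) = Add(B, F)
h = 20 (h = Mul(Add(3, 2), 4) = Mul(5, 4) = 20)
Mul(Mul(Function('U')(5, 5), h), 27) = Mul(Mul(Add(5, 5), 20), 27) = Mul(Mul(10, 20), 27) = Mul(200, 27) = 5400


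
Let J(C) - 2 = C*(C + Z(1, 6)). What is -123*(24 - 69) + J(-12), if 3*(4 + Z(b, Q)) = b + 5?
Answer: 5705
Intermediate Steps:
Z(b, Q) = -7/3 + b/3 (Z(b, Q) = -4 + (b + 5)/3 = -4 + (5 + b)/3 = -4 + (5/3 + b/3) = -7/3 + b/3)
J(C) = 2 + C*(-2 + C) (J(C) = 2 + C*(C + (-7/3 + (1/3)*1)) = 2 + C*(C + (-7/3 + 1/3)) = 2 + C*(C - 2) = 2 + C*(-2 + C))
-123*(24 - 69) + J(-12) = -123*(24 - 69) + (2 + (-12)**2 - 2*(-12)) = -123*(-45) + (2 + 144 + 24) = 5535 + 170 = 5705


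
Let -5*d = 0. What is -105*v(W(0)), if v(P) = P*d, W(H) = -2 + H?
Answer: 0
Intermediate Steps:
d = 0 (d = -1/5*0 = 0)
v(P) = 0 (v(P) = P*0 = 0)
-105*v(W(0)) = -105*0 = 0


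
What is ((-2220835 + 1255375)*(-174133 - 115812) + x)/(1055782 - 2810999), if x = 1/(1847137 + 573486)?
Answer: -677605721850713101/4248718640191 ≈ -1.5948e+5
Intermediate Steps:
x = 1/2420623 ≈ 4.1312e-7
((-2220835 + 1255375)*(-174133 - 115812) + x)/(1055782 - 2810999) = ((-2220835 + 1255375)*(-174133 - 115812) + 1/2420623)/(1055782 - 2810999) = (-965460*(-289945) + 1/2420623)/(-1755217) = (279930299700 + 1/2420623)*(-1/1755217) = (677605721850713101/2420623)*(-1/1755217) = -677605721850713101/4248718640191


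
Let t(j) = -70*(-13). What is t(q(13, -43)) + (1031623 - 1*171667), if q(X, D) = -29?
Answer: 860866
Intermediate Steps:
t(j) = 910
t(q(13, -43)) + (1031623 - 1*171667) = 910 + (1031623 - 1*171667) = 910 + (1031623 - 171667) = 910 + 859956 = 860866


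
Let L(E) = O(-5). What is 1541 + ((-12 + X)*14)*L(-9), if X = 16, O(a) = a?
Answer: 1261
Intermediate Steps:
L(E) = -5
1541 + ((-12 + X)*14)*L(-9) = 1541 + ((-12 + 16)*14)*(-5) = 1541 + (4*14)*(-5) = 1541 + 56*(-5) = 1541 - 280 = 1261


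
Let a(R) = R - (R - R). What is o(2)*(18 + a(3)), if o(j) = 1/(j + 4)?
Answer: 7/2 ≈ 3.5000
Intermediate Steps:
a(R) = R (a(R) = R - 1*0 = R + 0 = R)
o(j) = 1/(4 + j)
o(2)*(18 + a(3)) = (18 + 3)/(4 + 2) = 21/6 = (⅙)*21 = 7/2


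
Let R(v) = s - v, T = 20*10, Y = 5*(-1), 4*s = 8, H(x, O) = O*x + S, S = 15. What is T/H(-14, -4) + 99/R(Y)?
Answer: 8429/497 ≈ 16.960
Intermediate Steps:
H(x, O) = 15 + O*x (H(x, O) = O*x + 15 = 15 + O*x)
s = 2 (s = (1/4)*8 = 2)
Y = -5
T = 200
R(v) = 2 - v
T/H(-14, -4) + 99/R(Y) = 200/(15 - 4*(-14)) + 99/(2 - 1*(-5)) = 200/(15 + 56) + 99/(2 + 5) = 200/71 + 99/7 = 8429/497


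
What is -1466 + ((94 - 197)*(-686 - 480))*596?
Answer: 71576942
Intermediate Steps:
-1466 + ((94 - 197)*(-686 - 480))*596 = -1466 - 103*(-1166)*596 = -1466 + 120098*596 = -1466 + 71578408 = 71576942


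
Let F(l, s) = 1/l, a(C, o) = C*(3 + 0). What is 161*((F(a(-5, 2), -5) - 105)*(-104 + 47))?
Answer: 4820984/5 ≈ 9.6420e+5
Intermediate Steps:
a(C, o) = 3*C (a(C, o) = C*3 = 3*C)
161*((F(a(-5, 2), -5) - 105)*(-104 + 47)) = 161*((1/(3*(-5)) - 105)*(-104 + 47)) = 161*((1/(-15) - 105)*(-57)) = 161*((-1/15 - 105)*(-57)) = 161*(-1576/15*(-57)) = 161*(29944/5) = 4820984/5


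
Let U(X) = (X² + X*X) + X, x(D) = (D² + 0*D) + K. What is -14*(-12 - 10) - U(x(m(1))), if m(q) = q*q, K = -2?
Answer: 307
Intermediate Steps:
m(q) = q²
x(D) = -2 + D² (x(D) = (D² + 0*D) - 2 = (D² + 0) - 2 = D² - 2 = -2 + D²)
U(X) = X + 2*X² (U(X) = (X² + X²) + X = 2*X² + X = X + 2*X²)
-14*(-12 - 10) - U(x(m(1))) = -14*(-12 - 10) - (-2 + (1²)²)*(1 + 2*(-2 + (1²)²)) = -14*(-22) - (-2 + 1²)*(1 + 2*(-2 + 1²)) = 308 - (-2 + 1)*(1 + 2*(-2 + 1)) = 308 - (-1)*(1 + 2*(-1)) = 308 - (-1)*(1 - 2) = 308 - (-1)*(-1) = 308 - 1*1 = 308 - 1 = 307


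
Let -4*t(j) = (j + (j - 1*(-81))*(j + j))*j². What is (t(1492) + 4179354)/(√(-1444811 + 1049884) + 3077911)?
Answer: -4021319579731913565/4736768259424 + 1306509375915*I*√394927/4736768259424 ≈ -8.4896e+5 + 173.34*I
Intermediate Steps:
t(j) = -j²*(j + 2*j*(81 + j))/4 (t(j) = -(j + (j - 1*(-81))*(j + j))*j²/4 = -(j + (j + 81)*(2*j))*j²/4 = -(j + (81 + j)*(2*j))*j²/4 = -(j + 2*j*(81 + j))*j²/4 = -j²*(j + 2*j*(81 + j))/4)
(t(1492) + 4179354)/(√(-1444811 + 1049884) + 3077911) = ((¼)*1492³*(-163 - 2*1492) + 4179354)/(√(-1444811 + 1049884) + 3077911) = ((¼)*3321287488*(-163 - 2984) + 4179354)/(√(-394927) + 3077911) = ((¼)*3321287488*(-3147) + 4179354)/(I*√394927 + 3077911) = (-2613022931184 + 4179354)/(3077911 + I*√394927) = -2613018751830/(3077911 + I*√394927)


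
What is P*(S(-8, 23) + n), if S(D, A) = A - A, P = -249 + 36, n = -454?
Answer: 96702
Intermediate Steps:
P = -213
S(D, A) = 0
P*(S(-8, 23) + n) = -213*(0 - 454) = -213*(-454) = 96702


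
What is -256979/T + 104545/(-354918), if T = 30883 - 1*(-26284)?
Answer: -97182996737/20289597306 ≈ -4.7898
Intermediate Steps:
T = 57167 (T = 30883 + 26284 = 57167)
-256979/T + 104545/(-354918) = -256979/57167 + 104545/(-354918) = -256979*1/57167 + 104545*(-1/354918) = -256979/57167 - 104545/354918 = -97182996737/20289597306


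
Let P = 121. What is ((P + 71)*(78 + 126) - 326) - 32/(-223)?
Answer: 8661798/223 ≈ 38842.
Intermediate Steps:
((P + 71)*(78 + 126) - 326) - 32/(-223) = ((121 + 71)*(78 + 126) - 326) - 32/(-223) = (192*204 - 326) - 32*(-1/223) = (39168 - 326) + 32/223 = 38842 + 32/223 = 8661798/223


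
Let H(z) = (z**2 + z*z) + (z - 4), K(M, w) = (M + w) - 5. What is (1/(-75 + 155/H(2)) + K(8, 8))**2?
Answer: 10491121/87025 ≈ 120.55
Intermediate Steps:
K(M, w) = -5 + M + w
H(z) = -4 + z + 2*z**2 (H(z) = (z**2 + z**2) + (-4 + z) = 2*z**2 + (-4 + z) = -4 + z + 2*z**2)
(1/(-75 + 155/H(2)) + K(8, 8))**2 = (1/(-75 + 155/(-4 + 2 + 2*2**2)) + (-5 + 8 + 8))**2 = (1/(-75 + 155/(-4 + 2 + 2*4)) + 11)**2 = (1/(-75 + 155/(-4 + 2 + 8)) + 11)**2 = (1/(-75 + 155/6) + 11)**2 = (1/(-295/6) + 11)**2 = (-6/295 + 11)**2 = (3239/295)**2 = 10491121/87025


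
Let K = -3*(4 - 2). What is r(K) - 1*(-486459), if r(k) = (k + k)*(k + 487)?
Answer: 480687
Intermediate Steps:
K = -6 (K = -3*2 = -6)
r(k) = 2*k*(487 + k) (r(k) = (2*k)*(487 + k) = 2*k*(487 + k))
r(K) - 1*(-486459) = 2*(-6)*(487 - 6) - 1*(-486459) = 2*(-6)*481 + 486459 = -5772 + 486459 = 480687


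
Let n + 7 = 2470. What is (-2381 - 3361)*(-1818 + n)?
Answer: -3703590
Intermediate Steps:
n = 2463 (n = -7 + 2470 = 2463)
(-2381 - 3361)*(-1818 + n) = (-2381 - 3361)*(-1818 + 2463) = -5742*645 = -3703590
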